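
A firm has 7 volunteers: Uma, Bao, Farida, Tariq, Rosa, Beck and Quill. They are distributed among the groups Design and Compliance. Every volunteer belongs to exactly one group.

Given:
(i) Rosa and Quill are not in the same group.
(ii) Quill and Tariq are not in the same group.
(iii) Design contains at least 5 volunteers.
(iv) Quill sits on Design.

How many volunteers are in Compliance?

From (iv): Quill ∈ Design.
(i): Rosa ∉ Design.
(ii): Tariq ∉ Design.
(iii): only 5 candidates remain for Design, so all are in.
Only one group left: Tariq ∈ Compliance.
Only one group left: Rosa ∈ Compliance.

2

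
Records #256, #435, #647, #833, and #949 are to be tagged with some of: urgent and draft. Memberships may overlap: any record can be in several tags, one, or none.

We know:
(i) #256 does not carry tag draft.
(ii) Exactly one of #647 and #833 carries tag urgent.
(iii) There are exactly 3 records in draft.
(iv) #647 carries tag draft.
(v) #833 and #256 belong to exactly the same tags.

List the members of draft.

draft = {#435, #647, #949}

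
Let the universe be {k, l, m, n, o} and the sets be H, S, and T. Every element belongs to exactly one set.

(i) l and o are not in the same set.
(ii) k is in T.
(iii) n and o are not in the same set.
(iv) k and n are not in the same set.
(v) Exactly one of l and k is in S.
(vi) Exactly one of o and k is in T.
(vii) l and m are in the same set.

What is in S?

S = {l, m, n}

From (ii): k ∈ T.
(iv): n ∉ T.
(v) (exactly one): l ∈ S.
(vi) (exactly one): o ∉ T.
(vii): m matches l: m ∉ H.
(vii): m matches l: m ∈ S.
(i): o ∉ S.
Only one set left: o ∈ H.
(iii): n ∉ H.
Only one set left: n ∈ S.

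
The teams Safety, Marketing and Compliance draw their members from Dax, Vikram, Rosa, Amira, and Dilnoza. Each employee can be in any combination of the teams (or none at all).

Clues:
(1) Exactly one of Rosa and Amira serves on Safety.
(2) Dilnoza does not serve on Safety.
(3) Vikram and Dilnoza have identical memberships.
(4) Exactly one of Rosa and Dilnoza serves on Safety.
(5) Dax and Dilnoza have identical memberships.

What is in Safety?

From (2): Dilnoza ∉ Safety.
(3): Vikram matches Dilnoza: Vikram ∉ Safety.
(4) (exactly one): Rosa ∈ Safety.
(5): Dax matches Dilnoza: Dax ∉ Safety.
(1) (exactly one): Amira ∉ Safety.

Safety = {Rosa}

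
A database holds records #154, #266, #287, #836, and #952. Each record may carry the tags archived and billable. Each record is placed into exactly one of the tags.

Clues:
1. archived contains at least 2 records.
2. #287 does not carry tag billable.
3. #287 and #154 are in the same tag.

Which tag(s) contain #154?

#154: archived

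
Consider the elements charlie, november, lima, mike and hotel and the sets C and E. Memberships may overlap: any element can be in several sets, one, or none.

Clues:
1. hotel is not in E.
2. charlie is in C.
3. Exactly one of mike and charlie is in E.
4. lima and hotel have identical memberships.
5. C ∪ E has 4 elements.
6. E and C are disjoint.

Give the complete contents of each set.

C = {charlie, hotel, lima}; E = {mike}

From (1): hotel ∉ E.
From (2): charlie ∈ C.
(4): lima matches hotel: lima ∉ E.
(6) (disjoint): charlie ∉ E.
(3) (exactly one): mike ∈ E.
(6) (disjoint): mike ∉ C.
Suppose november ∈ C: no assignment then satisfies all the clues, so november ∉ C.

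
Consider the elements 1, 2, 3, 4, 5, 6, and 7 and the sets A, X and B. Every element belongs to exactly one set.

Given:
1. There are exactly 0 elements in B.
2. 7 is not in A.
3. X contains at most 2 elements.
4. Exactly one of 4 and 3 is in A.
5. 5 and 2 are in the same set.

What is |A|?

5

From (2): 7 ∉ A.
(1): B already has 0, so the rest are out.
Only one set left: 7 ∈ X.
Suppose 1 ∉ A: no assignment then satisfies all the clues, so 1 ∈ A.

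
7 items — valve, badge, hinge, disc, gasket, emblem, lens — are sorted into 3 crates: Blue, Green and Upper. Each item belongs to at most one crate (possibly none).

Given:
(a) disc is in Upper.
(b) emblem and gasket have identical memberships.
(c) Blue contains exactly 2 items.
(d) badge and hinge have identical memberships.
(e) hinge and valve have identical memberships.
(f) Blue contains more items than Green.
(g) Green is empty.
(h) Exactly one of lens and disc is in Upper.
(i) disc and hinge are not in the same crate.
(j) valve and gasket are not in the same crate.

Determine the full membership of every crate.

Blue = {emblem, gasket}; Green = {}; Upper = {disc}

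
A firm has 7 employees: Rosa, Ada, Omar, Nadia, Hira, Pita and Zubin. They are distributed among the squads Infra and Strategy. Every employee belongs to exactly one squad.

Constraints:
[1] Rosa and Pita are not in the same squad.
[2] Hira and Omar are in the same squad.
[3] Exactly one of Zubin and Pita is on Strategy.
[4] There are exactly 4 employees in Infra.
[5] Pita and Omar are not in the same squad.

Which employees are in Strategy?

Strategy = {Ada, Nadia, Pita}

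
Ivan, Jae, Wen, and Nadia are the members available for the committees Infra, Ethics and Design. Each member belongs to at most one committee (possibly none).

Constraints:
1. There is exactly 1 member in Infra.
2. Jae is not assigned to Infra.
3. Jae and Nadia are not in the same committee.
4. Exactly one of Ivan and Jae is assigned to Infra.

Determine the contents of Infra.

Infra = {Ivan}

From (2): Jae ∉ Infra.
(4) (exactly one): Ivan ∈ Infra.
(1): Infra already has 1, so the rest are out.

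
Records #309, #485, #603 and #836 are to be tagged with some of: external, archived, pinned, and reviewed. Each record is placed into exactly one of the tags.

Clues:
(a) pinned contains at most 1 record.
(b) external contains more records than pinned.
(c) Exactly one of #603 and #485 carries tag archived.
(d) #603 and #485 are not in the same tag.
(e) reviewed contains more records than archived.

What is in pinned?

pinned = {}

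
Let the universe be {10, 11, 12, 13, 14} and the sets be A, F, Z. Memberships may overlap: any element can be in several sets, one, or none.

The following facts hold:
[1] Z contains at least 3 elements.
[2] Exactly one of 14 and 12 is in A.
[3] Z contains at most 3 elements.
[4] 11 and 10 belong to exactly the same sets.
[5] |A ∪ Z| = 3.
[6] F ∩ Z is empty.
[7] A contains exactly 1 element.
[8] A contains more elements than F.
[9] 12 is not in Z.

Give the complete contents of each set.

From (9): 12 ∉ Z.
Suppose 10 ∈ A: no assignment then satisfies all the clues, so 10 ∉ A.

A = {14}; F = {}; Z = {10, 11, 14}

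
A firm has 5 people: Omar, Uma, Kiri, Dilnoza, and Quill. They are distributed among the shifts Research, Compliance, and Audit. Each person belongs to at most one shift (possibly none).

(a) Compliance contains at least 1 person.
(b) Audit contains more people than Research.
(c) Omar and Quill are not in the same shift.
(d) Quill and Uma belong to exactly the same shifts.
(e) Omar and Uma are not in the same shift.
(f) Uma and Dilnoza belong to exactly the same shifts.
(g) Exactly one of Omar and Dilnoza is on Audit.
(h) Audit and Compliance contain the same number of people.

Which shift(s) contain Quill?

Quill: none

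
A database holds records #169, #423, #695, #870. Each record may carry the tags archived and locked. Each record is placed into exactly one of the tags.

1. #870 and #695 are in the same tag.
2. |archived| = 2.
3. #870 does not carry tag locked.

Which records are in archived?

archived = {#695, #870}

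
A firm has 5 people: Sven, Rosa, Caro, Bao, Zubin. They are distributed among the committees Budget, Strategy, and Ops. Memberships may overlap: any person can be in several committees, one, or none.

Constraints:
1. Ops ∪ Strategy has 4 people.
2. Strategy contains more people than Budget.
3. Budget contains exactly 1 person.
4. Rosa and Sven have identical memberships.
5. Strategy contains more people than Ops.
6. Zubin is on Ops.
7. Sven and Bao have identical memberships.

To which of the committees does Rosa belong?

Rosa: Strategy

From (6): Zubin ∈ Ops.
Suppose Rosa ∈ Budget: no assignment then satisfies all the clues, so Rosa ∉ Budget.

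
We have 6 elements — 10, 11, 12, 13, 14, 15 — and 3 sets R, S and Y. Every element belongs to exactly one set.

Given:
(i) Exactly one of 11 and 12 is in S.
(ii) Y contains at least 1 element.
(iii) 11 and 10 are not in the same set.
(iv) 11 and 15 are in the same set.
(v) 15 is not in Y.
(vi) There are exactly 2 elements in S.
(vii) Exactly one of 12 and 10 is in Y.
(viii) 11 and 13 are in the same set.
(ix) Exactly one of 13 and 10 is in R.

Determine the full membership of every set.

R = {11, 13, 15}; S = {12, 14}; Y = {10}

From (v): 15 ∉ Y.
(iv): 11 matches 15: 11 ∉ Y.
(viii): 13 matches 11: 13 ∉ Y.
Suppose 10 ∈ R: no assignment then satisfies all the clues, so 10 ∉ R.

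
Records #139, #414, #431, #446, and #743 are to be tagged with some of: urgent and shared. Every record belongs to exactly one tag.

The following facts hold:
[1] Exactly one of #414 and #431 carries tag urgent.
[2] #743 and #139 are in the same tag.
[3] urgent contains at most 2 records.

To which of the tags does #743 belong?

#743: shared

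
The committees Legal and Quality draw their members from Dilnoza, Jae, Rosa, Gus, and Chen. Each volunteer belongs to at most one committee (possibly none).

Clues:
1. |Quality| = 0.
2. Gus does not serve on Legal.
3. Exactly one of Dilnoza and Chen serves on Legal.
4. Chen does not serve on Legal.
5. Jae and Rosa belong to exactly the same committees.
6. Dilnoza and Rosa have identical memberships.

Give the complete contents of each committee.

From (2): Gus ∉ Legal.
From (4): Chen ∉ Legal.
(1): Quality already has 0, so the rest are out.
(3) (exactly one): Dilnoza ∈ Legal.
(6): Rosa matches Dilnoza: Rosa ∈ Legal.
(5): Jae matches Rosa: Jae ∈ Legal.

Legal = {Dilnoza, Jae, Rosa}; Quality = {}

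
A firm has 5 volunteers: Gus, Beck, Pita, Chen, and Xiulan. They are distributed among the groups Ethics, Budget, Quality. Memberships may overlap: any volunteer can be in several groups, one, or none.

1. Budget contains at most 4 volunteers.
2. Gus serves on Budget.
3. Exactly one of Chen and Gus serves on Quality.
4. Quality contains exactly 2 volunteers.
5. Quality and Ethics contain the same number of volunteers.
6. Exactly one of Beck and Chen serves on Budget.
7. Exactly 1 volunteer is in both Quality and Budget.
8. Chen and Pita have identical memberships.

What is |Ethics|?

2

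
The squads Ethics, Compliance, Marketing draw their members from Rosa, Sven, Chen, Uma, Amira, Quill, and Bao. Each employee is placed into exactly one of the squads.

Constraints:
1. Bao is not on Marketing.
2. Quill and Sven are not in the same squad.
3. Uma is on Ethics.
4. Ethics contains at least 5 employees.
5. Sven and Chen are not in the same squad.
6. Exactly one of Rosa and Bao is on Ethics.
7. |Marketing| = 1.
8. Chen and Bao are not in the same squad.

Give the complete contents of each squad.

Ethics = {Amira, Chen, Quill, Rosa, Uma}; Compliance = {Bao}; Marketing = {Sven}

From (1): Bao ∉ Marketing.
From (3): Uma ∈ Ethics.
Suppose Rosa ∉ Ethics: no assignment then satisfies all the clues, so Rosa ∈ Ethics.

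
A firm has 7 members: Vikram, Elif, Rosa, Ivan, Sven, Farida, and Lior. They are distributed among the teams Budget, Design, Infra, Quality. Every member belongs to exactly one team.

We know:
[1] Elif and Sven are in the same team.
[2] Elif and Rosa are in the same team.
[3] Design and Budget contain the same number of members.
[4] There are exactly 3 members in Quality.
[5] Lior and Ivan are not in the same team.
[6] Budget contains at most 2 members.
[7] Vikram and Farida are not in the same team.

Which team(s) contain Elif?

Elif: Quality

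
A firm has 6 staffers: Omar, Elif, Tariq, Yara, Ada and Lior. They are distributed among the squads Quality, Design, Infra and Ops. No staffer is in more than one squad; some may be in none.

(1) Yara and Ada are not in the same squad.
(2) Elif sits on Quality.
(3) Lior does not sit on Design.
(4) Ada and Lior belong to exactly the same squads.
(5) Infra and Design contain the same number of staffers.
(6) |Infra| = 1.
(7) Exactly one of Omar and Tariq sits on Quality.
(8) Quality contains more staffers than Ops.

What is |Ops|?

0

From (2): Elif ∈ Quality.
From (3): Lior ∉ Design.
(4): Ada matches Lior: Ada ∉ Design.
Suppose Omar ∈ Ops: no assignment then satisfies all the clues, so Omar ∉ Ops.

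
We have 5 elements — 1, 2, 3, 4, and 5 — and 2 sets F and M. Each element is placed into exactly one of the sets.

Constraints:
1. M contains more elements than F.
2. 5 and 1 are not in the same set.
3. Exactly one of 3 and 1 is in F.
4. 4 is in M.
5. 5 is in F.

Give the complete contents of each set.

F = {3, 5}; M = {1, 2, 4}

From (4): 4 ∈ M.
From (5): 5 ∈ F.
(2): 1 ∉ F.
(3) (exactly one): 3 ∈ F.
Only one set left: 1 ∈ M.
Suppose 2 ∈ F: no assignment then satisfies all the clues, so 2 ∉ F.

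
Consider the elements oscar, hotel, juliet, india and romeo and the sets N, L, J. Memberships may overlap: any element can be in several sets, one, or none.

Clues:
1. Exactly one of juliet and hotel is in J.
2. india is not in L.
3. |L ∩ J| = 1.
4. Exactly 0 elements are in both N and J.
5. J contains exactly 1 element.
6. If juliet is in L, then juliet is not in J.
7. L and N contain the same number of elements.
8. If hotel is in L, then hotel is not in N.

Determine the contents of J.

J = {hotel}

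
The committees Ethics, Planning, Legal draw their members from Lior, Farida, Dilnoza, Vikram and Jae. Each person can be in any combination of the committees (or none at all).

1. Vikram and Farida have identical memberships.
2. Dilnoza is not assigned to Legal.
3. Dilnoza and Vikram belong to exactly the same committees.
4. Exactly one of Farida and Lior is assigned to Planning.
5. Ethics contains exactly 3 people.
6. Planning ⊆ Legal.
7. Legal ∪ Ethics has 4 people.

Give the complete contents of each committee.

From (2): Dilnoza ∉ Legal.
(3): Vikram matches Dilnoza: Vikram ∉ Legal.
(6) contrapositive: Dilnoza ∉ Planning.
(6) contrapositive: Vikram ∉ Planning.
(1): Farida matches Vikram: Farida ∉ Planning.
(1): Farida matches Vikram: Farida ∉ Legal.
(4) (exactly one): Lior ∈ Planning.
(6) with Lior ∈ Planning: Lior ∈ Legal.
Suppose Lior ∈ Ethics: no assignment then satisfies all the clues, so Lior ∉ Ethics.

Ethics = {Dilnoza, Farida, Vikram}; Planning = {Lior}; Legal = {Lior}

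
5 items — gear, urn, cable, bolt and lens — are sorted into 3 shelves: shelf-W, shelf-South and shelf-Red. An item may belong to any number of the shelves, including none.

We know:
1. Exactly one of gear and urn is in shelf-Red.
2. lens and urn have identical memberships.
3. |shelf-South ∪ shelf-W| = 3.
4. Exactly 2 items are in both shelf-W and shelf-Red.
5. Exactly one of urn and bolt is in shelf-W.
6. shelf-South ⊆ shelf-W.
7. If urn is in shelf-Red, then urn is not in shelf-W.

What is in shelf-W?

shelf-W = {bolt, cable, gear}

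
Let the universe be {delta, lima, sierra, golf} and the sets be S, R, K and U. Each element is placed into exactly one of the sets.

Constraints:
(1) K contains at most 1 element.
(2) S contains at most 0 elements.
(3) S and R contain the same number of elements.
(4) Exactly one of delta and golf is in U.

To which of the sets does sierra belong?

sierra: U

(2): S already has 0, so the rest are out.
Suppose sierra ∈ R: no assignment then satisfies all the clues, so sierra ∉ R.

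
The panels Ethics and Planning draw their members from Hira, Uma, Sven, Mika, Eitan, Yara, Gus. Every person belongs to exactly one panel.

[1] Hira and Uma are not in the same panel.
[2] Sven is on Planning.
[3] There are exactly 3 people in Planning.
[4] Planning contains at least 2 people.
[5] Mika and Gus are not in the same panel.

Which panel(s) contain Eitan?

From (2): Sven ∈ Planning.
Suppose Eitan ∉ Ethics: no assignment then satisfies all the clues, so Eitan ∈ Ethics.

Eitan: Ethics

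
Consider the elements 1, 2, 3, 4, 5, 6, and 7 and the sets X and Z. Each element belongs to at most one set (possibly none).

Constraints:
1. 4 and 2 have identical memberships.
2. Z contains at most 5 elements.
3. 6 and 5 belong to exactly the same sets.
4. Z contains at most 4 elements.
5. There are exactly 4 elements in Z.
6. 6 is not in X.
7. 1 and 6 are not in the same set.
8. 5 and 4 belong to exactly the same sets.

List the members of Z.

Z = {2, 4, 5, 6}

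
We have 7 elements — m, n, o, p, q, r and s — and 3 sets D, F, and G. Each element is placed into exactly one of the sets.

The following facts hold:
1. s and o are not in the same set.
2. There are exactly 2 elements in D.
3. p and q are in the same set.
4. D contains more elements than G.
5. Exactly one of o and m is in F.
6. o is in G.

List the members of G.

G = {o}

From (6): o ∈ G.
(1): s ∉ G.
(5) (exactly one): m ∈ F.
Suppose n ∈ G: no assignment then satisfies all the clues, so n ∉ G.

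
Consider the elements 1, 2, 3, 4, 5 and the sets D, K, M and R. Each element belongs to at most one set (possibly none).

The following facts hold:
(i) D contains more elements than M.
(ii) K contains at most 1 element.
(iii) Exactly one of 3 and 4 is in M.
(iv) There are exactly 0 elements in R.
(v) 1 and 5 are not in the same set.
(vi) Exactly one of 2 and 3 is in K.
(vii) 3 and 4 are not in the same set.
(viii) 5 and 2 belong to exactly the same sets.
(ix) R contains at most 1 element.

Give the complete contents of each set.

D = {2, 5}; K = {3}; M = {4}; R = {}

(iv): R already has 0, so the rest are out.
Suppose 1 ∈ D: no assignment then satisfies all the clues, so 1 ∉ D.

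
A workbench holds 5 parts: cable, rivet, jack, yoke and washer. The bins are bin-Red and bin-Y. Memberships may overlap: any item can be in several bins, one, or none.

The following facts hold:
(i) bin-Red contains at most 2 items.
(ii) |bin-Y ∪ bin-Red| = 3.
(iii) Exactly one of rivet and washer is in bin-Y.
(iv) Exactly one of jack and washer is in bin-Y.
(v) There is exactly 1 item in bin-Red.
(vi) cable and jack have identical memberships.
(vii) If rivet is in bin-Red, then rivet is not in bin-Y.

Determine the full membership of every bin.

bin-Red = {rivet}; bin-Y = {washer, yoke}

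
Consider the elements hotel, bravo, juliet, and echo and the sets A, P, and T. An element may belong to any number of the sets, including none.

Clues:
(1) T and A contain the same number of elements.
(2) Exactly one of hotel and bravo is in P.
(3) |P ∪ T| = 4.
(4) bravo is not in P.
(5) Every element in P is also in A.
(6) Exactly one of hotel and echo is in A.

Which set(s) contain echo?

From (4): bravo ∉ P.
(2) (exactly one): hotel ∈ P.
(5) with hotel ∈ P: hotel ∈ A.
(6) (exactly one): echo ∉ A.
(5) contrapositive: echo ∉ P.
Suppose echo ∉ T: no assignment then satisfies all the clues, so echo ∈ T.

echo: T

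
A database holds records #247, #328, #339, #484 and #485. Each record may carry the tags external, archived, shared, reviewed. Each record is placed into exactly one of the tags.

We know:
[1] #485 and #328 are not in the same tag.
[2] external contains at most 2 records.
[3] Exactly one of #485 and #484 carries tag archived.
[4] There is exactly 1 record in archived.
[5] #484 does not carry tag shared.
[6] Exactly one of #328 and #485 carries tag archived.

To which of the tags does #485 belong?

#485: archived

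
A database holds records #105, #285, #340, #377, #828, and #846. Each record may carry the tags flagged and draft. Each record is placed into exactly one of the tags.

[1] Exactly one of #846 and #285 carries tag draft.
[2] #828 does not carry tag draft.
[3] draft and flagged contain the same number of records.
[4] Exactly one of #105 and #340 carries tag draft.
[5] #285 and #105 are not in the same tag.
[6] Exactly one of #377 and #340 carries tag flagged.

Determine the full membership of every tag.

flagged = {#285, #340, #828}; draft = {#105, #377, #846}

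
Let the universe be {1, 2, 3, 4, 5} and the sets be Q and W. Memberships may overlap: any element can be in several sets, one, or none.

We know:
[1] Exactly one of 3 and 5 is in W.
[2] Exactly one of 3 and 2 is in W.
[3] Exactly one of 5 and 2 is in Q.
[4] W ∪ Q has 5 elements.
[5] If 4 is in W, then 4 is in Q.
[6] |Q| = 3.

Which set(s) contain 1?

1: W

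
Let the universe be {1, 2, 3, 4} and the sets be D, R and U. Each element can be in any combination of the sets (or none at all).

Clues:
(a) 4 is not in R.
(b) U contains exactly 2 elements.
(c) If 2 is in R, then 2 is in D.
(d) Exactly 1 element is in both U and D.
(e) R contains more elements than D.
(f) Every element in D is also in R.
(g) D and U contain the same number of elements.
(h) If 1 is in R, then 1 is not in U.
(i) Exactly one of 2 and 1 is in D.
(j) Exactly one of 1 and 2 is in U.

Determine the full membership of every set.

D = {2, 3}; R = {1, 2, 3}; U = {2, 4}

From (a): 4 ∉ R.
(f) contrapositive: 4 ∉ D.
Suppose 1 ∈ D: no assignment then satisfies all the clues, so 1 ∉ D.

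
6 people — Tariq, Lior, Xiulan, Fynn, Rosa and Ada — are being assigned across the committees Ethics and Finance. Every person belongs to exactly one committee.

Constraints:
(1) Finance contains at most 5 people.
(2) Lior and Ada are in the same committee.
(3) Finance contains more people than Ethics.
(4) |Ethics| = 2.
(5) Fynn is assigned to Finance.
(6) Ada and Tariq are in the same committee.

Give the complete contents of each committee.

From (5): Fynn ∈ Finance.
Suppose Tariq ∈ Ethics: no assignment then satisfies all the clues, so Tariq ∉ Ethics.

Ethics = {Rosa, Xiulan}; Finance = {Ada, Fynn, Lior, Tariq}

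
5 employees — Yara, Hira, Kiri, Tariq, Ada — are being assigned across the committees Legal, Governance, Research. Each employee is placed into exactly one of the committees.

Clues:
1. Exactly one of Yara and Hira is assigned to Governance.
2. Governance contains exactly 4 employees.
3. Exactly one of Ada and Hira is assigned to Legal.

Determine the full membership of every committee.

Legal = {Hira}; Governance = {Ada, Kiri, Tariq, Yara}; Research = {}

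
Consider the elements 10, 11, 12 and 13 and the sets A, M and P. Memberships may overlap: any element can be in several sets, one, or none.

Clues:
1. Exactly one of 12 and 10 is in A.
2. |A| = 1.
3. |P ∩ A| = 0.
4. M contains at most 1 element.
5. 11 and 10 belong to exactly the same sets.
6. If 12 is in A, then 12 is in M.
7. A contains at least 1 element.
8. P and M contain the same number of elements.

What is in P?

P = {13}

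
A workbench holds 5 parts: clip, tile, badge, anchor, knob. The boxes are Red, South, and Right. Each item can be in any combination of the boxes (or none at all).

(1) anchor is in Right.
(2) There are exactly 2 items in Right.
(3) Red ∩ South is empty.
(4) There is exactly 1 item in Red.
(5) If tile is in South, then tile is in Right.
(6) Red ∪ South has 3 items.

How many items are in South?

2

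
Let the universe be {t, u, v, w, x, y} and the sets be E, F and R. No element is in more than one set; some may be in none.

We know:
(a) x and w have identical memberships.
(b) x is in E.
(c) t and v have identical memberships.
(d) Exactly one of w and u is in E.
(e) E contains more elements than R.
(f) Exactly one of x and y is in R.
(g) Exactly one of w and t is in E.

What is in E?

From (b): x ∈ E.
(a): w matches x: w ∈ E.
(d) (exactly one): u ∉ E.
(f) (exactly one): y ∈ R.
(g) (exactly one): t ∉ E.
(c): v matches t: v ∉ E.

E = {w, x}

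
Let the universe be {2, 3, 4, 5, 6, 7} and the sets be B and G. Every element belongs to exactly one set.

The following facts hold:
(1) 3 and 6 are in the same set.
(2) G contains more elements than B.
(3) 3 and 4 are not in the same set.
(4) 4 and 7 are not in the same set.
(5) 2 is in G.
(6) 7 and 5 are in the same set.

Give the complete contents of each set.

B = {4}; G = {2, 3, 5, 6, 7}

From (5): 2 ∈ G.
Suppose 3 ∈ B: no assignment then satisfies all the clues, so 3 ∉ B.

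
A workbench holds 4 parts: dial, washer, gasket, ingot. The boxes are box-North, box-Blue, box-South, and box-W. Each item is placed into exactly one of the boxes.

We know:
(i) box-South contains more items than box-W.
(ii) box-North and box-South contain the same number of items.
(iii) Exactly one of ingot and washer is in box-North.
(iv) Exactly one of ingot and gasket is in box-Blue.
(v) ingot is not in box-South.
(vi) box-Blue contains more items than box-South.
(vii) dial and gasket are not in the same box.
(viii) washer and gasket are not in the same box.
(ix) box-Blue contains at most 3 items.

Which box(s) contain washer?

washer: box-North

From (v): ingot ∉ box-South.
Suppose washer ∉ box-North: no assignment then satisfies all the clues, so washer ∈ box-North.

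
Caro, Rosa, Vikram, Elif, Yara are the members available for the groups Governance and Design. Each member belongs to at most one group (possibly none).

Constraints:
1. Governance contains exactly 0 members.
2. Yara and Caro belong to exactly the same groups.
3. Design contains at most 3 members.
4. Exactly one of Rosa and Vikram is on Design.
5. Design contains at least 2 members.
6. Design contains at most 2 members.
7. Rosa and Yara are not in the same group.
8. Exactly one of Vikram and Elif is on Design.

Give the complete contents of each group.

Governance = {}; Design = {Elif, Rosa}

(1): Governance already has 0, so the rest are out.
Suppose Caro ∈ Design: no assignment then satisfies all the clues, so Caro ∉ Design.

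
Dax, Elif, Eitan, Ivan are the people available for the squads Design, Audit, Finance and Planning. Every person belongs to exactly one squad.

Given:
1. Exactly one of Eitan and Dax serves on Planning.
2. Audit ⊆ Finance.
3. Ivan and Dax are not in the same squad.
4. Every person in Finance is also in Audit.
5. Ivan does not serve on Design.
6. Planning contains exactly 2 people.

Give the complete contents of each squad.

Design = {Dax, Elif}; Audit = {}; Finance = {}; Planning = {Eitan, Ivan}

From (5): Ivan ∉ Design.
Suppose Dax ∉ Design: no assignment then satisfies all the clues, so Dax ∈ Design.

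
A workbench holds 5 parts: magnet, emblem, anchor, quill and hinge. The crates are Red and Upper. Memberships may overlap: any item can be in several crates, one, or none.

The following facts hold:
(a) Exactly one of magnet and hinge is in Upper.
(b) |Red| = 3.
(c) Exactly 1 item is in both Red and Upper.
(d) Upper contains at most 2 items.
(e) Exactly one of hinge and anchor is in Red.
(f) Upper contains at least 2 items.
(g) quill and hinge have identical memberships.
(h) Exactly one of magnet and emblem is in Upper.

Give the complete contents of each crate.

Red = {hinge, magnet, quill}; Upper = {anchor, magnet}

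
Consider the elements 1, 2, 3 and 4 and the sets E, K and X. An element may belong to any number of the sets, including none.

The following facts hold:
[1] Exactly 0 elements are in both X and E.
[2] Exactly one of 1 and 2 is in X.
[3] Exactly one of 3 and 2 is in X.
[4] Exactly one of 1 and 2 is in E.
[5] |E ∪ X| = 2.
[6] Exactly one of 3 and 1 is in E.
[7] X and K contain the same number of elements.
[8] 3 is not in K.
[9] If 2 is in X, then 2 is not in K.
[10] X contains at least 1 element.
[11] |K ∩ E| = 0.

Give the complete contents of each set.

E = {1}; K = {4}; X = {2}

From (8): 3 ∉ K.
Suppose 1 ∉ E: no assignment then satisfies all the clues, so 1 ∈ E.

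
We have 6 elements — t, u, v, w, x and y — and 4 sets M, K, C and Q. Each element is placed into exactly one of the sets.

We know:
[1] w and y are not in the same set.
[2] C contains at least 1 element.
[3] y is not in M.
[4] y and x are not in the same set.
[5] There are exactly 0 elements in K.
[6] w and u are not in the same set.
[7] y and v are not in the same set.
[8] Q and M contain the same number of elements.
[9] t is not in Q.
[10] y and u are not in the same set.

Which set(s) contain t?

t: C

From (3): y ∉ M.
From (9): t ∉ Q.
(5): K already has 0, so the rest are out.
Suppose t ∈ M: no assignment then satisfies all the clues, so t ∉ M.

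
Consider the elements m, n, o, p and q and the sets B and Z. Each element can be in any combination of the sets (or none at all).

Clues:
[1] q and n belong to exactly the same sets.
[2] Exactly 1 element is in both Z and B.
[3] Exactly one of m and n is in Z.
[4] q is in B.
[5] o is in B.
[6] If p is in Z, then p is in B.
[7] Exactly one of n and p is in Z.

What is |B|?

From (4): q ∈ B.
From (5): o ∈ B.
(1): n matches q: n ∈ B.
Suppose m ∈ B: no assignment then satisfies all the clues, so m ∉ B.

4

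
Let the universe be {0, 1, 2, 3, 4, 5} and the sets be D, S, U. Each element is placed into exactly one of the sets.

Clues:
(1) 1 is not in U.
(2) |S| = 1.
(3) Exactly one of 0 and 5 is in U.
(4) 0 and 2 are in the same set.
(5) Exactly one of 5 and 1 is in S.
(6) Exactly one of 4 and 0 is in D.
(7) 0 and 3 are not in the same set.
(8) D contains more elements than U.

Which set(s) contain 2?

2: U

From (1): 1 ∉ U.
Suppose 2 ∈ D: no assignment then satisfies all the clues, so 2 ∉ D.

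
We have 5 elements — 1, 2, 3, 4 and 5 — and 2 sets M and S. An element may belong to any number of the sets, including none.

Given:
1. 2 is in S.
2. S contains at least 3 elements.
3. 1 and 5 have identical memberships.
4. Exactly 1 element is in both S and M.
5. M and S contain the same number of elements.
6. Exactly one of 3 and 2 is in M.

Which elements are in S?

S = {2, 3, 4}

From (1): 2 ∈ S.
Suppose 1 ∈ S: no assignment then satisfies all the clues, so 1 ∉ S.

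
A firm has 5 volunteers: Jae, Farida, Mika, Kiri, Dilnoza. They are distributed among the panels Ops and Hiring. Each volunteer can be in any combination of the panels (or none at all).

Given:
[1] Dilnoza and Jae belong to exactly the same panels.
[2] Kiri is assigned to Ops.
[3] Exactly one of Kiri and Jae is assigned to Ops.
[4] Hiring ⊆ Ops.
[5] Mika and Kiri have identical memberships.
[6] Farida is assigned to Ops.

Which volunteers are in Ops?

Ops = {Farida, Kiri, Mika}

From (2): Kiri ∈ Ops.
From (6): Farida ∈ Ops.
(3) (exactly one): Jae ∉ Ops.
(4) contrapositive: Jae ∉ Hiring.
(5): Mika matches Kiri: Mika ∈ Ops.
(1): Dilnoza matches Jae: Dilnoza ∉ Ops.
(1): Dilnoza matches Jae: Dilnoza ∉ Hiring.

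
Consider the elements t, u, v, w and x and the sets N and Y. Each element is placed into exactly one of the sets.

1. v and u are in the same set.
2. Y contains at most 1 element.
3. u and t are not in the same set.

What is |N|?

4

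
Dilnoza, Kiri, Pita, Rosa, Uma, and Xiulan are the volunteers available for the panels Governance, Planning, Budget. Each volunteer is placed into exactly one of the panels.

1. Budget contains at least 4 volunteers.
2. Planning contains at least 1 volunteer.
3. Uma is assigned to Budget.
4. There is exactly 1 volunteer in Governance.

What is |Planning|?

1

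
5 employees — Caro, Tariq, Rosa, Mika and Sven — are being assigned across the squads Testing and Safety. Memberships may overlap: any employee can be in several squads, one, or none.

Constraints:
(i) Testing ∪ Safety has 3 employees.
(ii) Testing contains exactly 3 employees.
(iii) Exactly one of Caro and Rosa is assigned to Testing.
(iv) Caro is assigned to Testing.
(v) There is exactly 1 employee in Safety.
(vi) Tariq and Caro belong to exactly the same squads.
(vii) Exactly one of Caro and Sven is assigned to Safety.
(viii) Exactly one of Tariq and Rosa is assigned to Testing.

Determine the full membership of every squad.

Testing = {Caro, Sven, Tariq}; Safety = {Sven}

From (iv): Caro ∈ Testing.
(iii) (exactly one): Rosa ∉ Testing.
(vi): Tariq matches Caro: Tariq ∈ Testing.
Suppose Caro ∈ Safety: no assignment then satisfies all the clues, so Caro ∉ Safety.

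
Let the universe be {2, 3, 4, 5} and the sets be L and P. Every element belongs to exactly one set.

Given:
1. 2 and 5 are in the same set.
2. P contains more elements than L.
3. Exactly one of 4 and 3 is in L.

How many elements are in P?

3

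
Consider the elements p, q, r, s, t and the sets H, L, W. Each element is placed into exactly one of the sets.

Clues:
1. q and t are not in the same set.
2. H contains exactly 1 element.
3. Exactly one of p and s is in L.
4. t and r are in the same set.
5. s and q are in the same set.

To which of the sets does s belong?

s: L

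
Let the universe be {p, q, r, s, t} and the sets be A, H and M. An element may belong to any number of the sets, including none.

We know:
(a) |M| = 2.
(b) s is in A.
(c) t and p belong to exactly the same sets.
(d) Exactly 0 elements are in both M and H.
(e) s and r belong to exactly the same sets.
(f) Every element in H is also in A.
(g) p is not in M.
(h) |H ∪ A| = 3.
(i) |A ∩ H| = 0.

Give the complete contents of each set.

A = {q, r, s}; H = {}; M = {r, s}

From (b): s ∈ A.
From (g): p ∉ M.
(c): t matches p: t ∉ M.
(e): r matches s: r ∈ A.
Suppose p ∈ A: no assignment then satisfies all the clues, so p ∉ A.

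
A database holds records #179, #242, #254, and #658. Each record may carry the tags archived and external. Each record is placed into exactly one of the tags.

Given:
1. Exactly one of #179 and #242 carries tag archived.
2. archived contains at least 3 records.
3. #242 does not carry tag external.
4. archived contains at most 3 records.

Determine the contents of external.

From (3): #242 ∉ external.
Only one tag left: #242 ∈ archived.
(1) (exactly one): #179 ∉ archived.
(2): only 3 candidates remain for archived, so all are in.
Only one tag left: #179 ∈ external.

external = {#179}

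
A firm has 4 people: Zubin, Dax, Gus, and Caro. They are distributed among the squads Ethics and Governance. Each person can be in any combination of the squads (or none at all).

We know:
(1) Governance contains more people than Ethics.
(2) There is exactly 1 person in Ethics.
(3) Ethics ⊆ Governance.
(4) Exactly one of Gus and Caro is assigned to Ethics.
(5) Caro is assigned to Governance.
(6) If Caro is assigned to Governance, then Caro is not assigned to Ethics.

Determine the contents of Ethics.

From (5): Caro ∈ Governance.
(6): Caro ∉ Ethics.
(4) (exactly one): Gus ∈ Ethics.
(2): Ethics already has 1, so the rest are out.
(3) with Gus ∈ Ethics: Gus ∈ Governance.

Ethics = {Gus}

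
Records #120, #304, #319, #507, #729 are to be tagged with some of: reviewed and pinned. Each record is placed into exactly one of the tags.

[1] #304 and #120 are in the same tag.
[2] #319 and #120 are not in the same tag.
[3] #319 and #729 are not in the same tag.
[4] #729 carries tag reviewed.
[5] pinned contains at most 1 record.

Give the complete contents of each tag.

reviewed = {#120, #304, #507, #729}; pinned = {#319}

From (4): #729 ∈ reviewed.
(3): #319 ∉ reviewed.
Only one tag left: #319 ∈ pinned.
(2): #120 ∉ pinned.
(5): pinned already has 1, so the rest are out.
Only one tag left: #120 ∈ reviewed.
Only one tag left: #304 ∈ reviewed.
Only one tag left: #507 ∈ reviewed.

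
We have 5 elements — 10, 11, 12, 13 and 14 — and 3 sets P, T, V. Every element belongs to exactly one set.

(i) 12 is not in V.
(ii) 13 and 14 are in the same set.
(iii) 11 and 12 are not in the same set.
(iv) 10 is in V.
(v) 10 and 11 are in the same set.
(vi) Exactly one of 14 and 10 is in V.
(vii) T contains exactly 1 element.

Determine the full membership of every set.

P = {13, 14}; T = {12}; V = {10, 11}

From (i): 12 ∉ V.
From (iv): 10 ∈ V.
(v): 11 matches 10: 11 ∉ P.
(v): 11 matches 10: 11 ∉ T.
(v): 11 matches 10: 11 ∈ V.
(vi) (exactly one): 14 ∉ V.
(ii): 13 matches 14: 13 ∉ V.
Suppose 12 ∈ P: no assignment then satisfies all the clues, so 12 ∉ P.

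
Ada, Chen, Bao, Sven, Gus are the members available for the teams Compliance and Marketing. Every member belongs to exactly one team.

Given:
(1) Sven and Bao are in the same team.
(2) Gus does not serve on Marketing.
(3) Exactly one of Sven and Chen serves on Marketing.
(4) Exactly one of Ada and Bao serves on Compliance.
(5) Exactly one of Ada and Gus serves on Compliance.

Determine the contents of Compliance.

From (2): Gus ∉ Marketing.
Only one team left: Gus ∈ Compliance.
(5) (exactly one): Ada ∉ Compliance.
Only one team left: Ada ∈ Marketing.
(4) (exactly one): Bao ∈ Compliance.
(1): Sven matches Bao: Sven ∈ Compliance.
(3) (exactly one): Chen ∈ Marketing.

Compliance = {Bao, Gus, Sven}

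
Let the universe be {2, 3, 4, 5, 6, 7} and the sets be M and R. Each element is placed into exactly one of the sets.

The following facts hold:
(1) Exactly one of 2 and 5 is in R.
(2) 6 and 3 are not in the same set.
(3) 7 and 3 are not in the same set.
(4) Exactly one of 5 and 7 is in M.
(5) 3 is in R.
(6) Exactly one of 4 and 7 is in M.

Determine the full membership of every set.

From (5): 3 ∈ R.
(2): 6 ∉ R.
(3): 7 ∉ R.
Only one set left: 6 ∈ M.
Only one set left: 7 ∈ M.
(4) (exactly one): 5 ∉ M.
(6) (exactly one): 4 ∉ M.
Only one set left: 4 ∈ R.
Only one set left: 5 ∈ R.
(1) (exactly one): 2 ∉ R.
Only one set left: 2 ∈ M.

M = {2, 6, 7}; R = {3, 4, 5}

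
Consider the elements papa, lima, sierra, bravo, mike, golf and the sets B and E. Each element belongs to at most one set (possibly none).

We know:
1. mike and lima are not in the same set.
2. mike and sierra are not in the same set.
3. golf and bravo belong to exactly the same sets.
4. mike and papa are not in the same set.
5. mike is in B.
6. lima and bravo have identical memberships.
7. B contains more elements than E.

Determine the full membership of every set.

B = {mike}; E = {}

From (5): mike ∈ B.
(1): lima ∉ B.
(2): sierra ∉ B.
(4): papa ∉ B.
(6): bravo matches lima: bravo ∉ B.
(3): golf matches bravo: golf ∉ B.
Suppose papa ∈ E: no assignment then satisfies all the clues, so papa ∉ E.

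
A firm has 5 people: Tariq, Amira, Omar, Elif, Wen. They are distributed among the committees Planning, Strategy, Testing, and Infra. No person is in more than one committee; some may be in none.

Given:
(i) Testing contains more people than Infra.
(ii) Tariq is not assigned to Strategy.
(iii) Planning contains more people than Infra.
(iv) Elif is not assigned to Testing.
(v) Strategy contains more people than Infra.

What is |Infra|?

0

From (ii): Tariq ∉ Strategy.
From (iv): Elif ∉ Testing.
Suppose Tariq ∈ Infra: no assignment then satisfies all the clues, so Tariq ∉ Infra.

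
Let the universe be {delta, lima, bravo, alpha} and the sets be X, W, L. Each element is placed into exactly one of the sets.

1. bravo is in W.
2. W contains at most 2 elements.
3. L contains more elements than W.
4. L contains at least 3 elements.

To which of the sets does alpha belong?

alpha: L

From (1): bravo ∈ W.
(4): only 3 candidates remain for L, so all are in.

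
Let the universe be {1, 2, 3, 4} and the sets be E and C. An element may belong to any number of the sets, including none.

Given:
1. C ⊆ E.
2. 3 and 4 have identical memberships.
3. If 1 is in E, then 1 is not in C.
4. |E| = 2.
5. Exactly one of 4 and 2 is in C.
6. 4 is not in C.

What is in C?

C = {2}

From (6): 4 ∉ C.
(2): 3 matches 4: 3 ∉ C.
(5) (exactly one): 2 ∈ C.
(1) with 2 ∈ C: 2 ∈ E.
Suppose 1 ∈ C: no assignment then satisfies all the clues, so 1 ∉ C.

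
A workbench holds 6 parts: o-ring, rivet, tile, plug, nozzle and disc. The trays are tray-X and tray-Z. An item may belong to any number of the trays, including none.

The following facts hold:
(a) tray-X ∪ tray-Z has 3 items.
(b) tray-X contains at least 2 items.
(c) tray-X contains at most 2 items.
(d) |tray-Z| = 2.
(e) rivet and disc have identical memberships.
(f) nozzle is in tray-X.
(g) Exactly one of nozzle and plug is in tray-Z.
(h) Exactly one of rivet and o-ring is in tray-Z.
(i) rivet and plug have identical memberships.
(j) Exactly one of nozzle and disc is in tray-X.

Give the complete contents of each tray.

tray-X = {nozzle, tile}; tray-Z = {nozzle, o-ring}

From (f): nozzle ∈ tray-X.
(j) (exactly one): disc ∉ tray-X.
(e): rivet matches disc: rivet ∉ tray-X.
(i): plug matches rivet: plug ∉ tray-X.
Suppose o-ring ∈ tray-X: no assignment then satisfies all the clues, so o-ring ∉ tray-X.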